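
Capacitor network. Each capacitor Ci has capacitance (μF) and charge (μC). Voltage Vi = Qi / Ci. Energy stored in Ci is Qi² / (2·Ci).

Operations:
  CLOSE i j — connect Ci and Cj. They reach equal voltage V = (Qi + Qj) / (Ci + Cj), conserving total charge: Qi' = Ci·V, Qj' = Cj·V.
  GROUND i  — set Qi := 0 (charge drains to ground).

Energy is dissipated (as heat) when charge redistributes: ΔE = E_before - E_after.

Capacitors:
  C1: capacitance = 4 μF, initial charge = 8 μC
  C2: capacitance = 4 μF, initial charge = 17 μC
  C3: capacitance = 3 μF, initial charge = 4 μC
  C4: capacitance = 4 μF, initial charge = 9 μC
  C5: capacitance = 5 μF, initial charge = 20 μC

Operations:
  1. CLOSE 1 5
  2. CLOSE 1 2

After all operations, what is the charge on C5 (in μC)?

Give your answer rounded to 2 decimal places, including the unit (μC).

Answer: 15.56 μC

Derivation:
Initial: C1(4μF, Q=8μC, V=2.00V), C2(4μF, Q=17μC, V=4.25V), C3(3μF, Q=4μC, V=1.33V), C4(4μF, Q=9μC, V=2.25V), C5(5μF, Q=20μC, V=4.00V)
Op 1: CLOSE 1-5: Q_total=28.00, C_total=9.00, V=3.11; Q1=12.44, Q5=15.56; dissipated=4.444
Op 2: CLOSE 1-2: Q_total=29.44, C_total=8.00, V=3.68; Q1=14.72, Q2=14.72; dissipated=1.297
Final charges: Q1=14.72, Q2=14.72, Q3=4.00, Q4=9.00, Q5=15.56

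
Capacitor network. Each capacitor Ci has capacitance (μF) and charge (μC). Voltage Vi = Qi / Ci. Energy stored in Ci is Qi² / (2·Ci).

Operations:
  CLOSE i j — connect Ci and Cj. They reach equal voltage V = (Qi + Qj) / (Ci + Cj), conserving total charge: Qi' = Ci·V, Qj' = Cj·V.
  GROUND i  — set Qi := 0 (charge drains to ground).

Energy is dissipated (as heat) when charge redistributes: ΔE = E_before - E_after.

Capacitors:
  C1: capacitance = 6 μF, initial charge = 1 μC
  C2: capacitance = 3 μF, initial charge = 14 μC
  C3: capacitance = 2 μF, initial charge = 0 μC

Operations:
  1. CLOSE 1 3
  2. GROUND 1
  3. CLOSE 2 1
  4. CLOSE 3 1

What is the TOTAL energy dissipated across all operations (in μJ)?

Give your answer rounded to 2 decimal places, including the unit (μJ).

Answer: 23.38 μJ

Derivation:
Initial: C1(6μF, Q=1μC, V=0.17V), C2(3μF, Q=14μC, V=4.67V), C3(2μF, Q=0μC, V=0.00V)
Op 1: CLOSE 1-3: Q_total=1.00, C_total=8.00, V=0.12; Q1=0.75, Q3=0.25; dissipated=0.021
Op 2: GROUND 1: Q1=0; energy lost=0.047
Op 3: CLOSE 2-1: Q_total=14.00, C_total=9.00, V=1.56; Q2=4.67, Q1=9.33; dissipated=21.778
Op 4: CLOSE 3-1: Q_total=9.58, C_total=8.00, V=1.20; Q3=2.40, Q1=7.19; dissipated=1.535
Total dissipated: 23.380 μJ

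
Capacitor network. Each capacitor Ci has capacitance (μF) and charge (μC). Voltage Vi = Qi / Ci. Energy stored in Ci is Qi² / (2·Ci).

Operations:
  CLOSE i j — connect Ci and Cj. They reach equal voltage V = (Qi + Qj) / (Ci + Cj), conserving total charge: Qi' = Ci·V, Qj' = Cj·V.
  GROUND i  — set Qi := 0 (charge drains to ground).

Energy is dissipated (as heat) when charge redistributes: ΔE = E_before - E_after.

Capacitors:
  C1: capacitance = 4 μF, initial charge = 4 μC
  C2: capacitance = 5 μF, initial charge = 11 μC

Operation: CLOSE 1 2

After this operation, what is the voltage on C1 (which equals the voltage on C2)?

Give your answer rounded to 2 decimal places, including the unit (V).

Answer: 1.67 V

Derivation:
Initial: C1(4μF, Q=4μC, V=1.00V), C2(5μF, Q=11μC, V=2.20V)
Op 1: CLOSE 1-2: Q_total=15.00, C_total=9.00, V=1.67; Q1=6.67, Q2=8.33; dissipated=1.600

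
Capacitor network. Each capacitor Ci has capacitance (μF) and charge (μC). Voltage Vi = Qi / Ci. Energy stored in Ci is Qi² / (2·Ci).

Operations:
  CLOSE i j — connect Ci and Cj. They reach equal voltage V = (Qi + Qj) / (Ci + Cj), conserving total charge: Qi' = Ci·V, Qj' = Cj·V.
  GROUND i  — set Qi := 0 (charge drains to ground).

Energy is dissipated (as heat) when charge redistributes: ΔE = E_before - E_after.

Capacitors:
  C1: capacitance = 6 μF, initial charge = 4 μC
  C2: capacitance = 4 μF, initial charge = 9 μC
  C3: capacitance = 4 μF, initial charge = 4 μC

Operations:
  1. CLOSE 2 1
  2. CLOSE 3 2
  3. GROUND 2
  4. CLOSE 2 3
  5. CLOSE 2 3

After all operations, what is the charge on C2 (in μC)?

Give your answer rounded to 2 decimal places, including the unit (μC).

Initial: C1(6μF, Q=4μC, V=0.67V), C2(4μF, Q=9μC, V=2.25V), C3(4μF, Q=4μC, V=1.00V)
Op 1: CLOSE 2-1: Q_total=13.00, C_total=10.00, V=1.30; Q2=5.20, Q1=7.80; dissipated=3.008
Op 2: CLOSE 3-2: Q_total=9.20, C_total=8.00, V=1.15; Q3=4.60, Q2=4.60; dissipated=0.090
Op 3: GROUND 2: Q2=0; energy lost=2.645
Op 4: CLOSE 2-3: Q_total=4.60, C_total=8.00, V=0.57; Q2=2.30, Q3=2.30; dissipated=1.323
Op 5: CLOSE 2-3: Q_total=4.60, C_total=8.00, V=0.57; Q2=2.30, Q3=2.30; dissipated=0.000
Final charges: Q1=7.80, Q2=2.30, Q3=2.30

Answer: 2.30 μC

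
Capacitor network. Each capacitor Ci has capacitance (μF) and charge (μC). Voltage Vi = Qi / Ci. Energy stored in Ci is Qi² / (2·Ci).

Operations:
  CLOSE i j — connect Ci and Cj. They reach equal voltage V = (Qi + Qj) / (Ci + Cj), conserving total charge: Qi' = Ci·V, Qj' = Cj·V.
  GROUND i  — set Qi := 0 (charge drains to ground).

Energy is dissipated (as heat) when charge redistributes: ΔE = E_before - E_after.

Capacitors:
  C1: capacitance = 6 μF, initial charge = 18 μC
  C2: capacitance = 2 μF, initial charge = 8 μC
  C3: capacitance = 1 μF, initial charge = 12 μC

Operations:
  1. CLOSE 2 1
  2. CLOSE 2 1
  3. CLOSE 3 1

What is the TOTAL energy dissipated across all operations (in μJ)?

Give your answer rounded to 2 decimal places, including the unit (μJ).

Initial: C1(6μF, Q=18μC, V=3.00V), C2(2μF, Q=8μC, V=4.00V), C3(1μF, Q=12μC, V=12.00V)
Op 1: CLOSE 2-1: Q_total=26.00, C_total=8.00, V=3.25; Q2=6.50, Q1=19.50; dissipated=0.750
Op 2: CLOSE 2-1: Q_total=26.00, C_total=8.00, V=3.25; Q2=6.50, Q1=19.50; dissipated=0.000
Op 3: CLOSE 3-1: Q_total=31.50, C_total=7.00, V=4.50; Q3=4.50, Q1=27.00; dissipated=32.812
Total dissipated: 33.562 μJ

Answer: 33.56 μJ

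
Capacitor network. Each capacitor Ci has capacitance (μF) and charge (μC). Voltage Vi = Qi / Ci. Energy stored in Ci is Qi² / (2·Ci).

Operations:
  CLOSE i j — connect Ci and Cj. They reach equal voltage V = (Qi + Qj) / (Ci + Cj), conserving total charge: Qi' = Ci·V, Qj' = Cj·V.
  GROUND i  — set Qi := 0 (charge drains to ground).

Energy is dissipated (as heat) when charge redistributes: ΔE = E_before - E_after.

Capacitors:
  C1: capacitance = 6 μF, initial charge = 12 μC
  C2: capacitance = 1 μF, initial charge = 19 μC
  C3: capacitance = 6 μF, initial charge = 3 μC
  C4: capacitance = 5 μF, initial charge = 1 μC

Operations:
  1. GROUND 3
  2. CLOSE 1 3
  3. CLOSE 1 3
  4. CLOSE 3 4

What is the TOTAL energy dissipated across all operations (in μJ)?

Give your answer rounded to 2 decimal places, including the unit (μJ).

Initial: C1(6μF, Q=12μC, V=2.00V), C2(1μF, Q=19μC, V=19.00V), C3(6μF, Q=3μC, V=0.50V), C4(5μF, Q=1μC, V=0.20V)
Op 1: GROUND 3: Q3=0; energy lost=0.750
Op 2: CLOSE 1-3: Q_total=12.00, C_total=12.00, V=1.00; Q1=6.00, Q3=6.00; dissipated=6.000
Op 3: CLOSE 1-3: Q_total=12.00, C_total=12.00, V=1.00; Q1=6.00, Q3=6.00; dissipated=0.000
Op 4: CLOSE 3-4: Q_total=7.00, C_total=11.00, V=0.64; Q3=3.82, Q4=3.18; dissipated=0.873
Total dissipated: 7.623 μJ

Answer: 7.62 μJ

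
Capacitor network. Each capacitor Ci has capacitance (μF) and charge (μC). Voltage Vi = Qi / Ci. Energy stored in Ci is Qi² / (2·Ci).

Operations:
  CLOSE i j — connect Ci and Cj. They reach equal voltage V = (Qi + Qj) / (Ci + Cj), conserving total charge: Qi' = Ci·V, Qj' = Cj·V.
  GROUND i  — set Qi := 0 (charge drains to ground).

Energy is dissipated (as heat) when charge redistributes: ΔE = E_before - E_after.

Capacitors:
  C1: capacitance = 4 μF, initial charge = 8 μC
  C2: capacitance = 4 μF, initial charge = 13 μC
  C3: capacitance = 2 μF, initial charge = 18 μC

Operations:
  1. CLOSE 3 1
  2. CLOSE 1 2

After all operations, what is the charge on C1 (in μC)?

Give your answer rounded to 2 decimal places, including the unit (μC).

Answer: 15.17 μC

Derivation:
Initial: C1(4μF, Q=8μC, V=2.00V), C2(4μF, Q=13μC, V=3.25V), C3(2μF, Q=18μC, V=9.00V)
Op 1: CLOSE 3-1: Q_total=26.00, C_total=6.00, V=4.33; Q3=8.67, Q1=17.33; dissipated=32.667
Op 2: CLOSE 1-2: Q_total=30.33, C_total=8.00, V=3.79; Q1=15.17, Q2=15.17; dissipated=1.174
Final charges: Q1=15.17, Q2=15.17, Q3=8.67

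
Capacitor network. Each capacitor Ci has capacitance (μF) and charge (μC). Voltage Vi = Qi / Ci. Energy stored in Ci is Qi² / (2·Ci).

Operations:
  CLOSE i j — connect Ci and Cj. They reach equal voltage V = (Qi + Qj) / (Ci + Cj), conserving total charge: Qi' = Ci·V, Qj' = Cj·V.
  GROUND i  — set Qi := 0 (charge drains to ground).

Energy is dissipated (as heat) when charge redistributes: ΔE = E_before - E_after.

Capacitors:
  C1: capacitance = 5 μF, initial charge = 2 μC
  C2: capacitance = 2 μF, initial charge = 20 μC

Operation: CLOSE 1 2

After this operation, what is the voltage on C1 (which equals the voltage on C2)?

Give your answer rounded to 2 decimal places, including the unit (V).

Answer: 3.14 V

Derivation:
Initial: C1(5μF, Q=2μC, V=0.40V), C2(2μF, Q=20μC, V=10.00V)
Op 1: CLOSE 1-2: Q_total=22.00, C_total=7.00, V=3.14; Q1=15.71, Q2=6.29; dissipated=65.829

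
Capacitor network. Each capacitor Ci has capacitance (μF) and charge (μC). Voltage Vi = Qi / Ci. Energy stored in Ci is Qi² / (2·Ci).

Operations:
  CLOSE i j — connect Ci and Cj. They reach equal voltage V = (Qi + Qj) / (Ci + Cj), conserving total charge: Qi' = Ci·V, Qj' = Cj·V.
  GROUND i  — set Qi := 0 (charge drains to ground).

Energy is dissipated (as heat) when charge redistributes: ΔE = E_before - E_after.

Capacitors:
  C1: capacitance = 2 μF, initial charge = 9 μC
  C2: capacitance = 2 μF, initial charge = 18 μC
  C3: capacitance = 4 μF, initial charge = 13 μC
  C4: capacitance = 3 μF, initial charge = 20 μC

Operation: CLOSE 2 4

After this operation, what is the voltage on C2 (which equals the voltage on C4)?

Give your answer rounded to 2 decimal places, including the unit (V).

Initial: C1(2μF, Q=9μC, V=4.50V), C2(2μF, Q=18μC, V=9.00V), C3(4μF, Q=13μC, V=3.25V), C4(3μF, Q=20μC, V=6.67V)
Op 1: CLOSE 2-4: Q_total=38.00, C_total=5.00, V=7.60; Q2=15.20, Q4=22.80; dissipated=3.267

Answer: 7.60 V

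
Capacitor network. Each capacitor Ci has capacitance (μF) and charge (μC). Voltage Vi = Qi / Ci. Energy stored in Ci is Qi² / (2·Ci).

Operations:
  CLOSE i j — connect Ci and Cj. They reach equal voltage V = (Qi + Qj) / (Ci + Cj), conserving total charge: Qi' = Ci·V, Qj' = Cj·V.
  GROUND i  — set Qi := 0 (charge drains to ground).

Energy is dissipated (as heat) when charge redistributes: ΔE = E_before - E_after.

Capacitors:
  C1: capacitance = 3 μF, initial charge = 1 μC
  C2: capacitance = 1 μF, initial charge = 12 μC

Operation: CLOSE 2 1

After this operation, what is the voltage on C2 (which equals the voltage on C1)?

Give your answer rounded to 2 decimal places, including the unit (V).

Answer: 3.25 V

Derivation:
Initial: C1(3μF, Q=1μC, V=0.33V), C2(1μF, Q=12μC, V=12.00V)
Op 1: CLOSE 2-1: Q_total=13.00, C_total=4.00, V=3.25; Q2=3.25, Q1=9.75; dissipated=51.042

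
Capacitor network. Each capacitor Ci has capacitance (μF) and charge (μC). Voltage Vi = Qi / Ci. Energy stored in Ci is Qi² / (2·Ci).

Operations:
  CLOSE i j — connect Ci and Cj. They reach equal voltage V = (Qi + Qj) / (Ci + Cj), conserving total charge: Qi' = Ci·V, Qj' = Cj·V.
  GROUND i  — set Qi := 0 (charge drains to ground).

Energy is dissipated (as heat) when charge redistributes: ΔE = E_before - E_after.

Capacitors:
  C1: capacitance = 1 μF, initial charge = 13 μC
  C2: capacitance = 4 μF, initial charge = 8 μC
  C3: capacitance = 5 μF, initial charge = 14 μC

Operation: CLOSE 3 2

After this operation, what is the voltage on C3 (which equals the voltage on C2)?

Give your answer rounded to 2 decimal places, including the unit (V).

Answer: 2.44 V

Derivation:
Initial: C1(1μF, Q=13μC, V=13.00V), C2(4μF, Q=8μC, V=2.00V), C3(5μF, Q=14μC, V=2.80V)
Op 1: CLOSE 3-2: Q_total=22.00, C_total=9.00, V=2.44; Q3=12.22, Q2=9.78; dissipated=0.711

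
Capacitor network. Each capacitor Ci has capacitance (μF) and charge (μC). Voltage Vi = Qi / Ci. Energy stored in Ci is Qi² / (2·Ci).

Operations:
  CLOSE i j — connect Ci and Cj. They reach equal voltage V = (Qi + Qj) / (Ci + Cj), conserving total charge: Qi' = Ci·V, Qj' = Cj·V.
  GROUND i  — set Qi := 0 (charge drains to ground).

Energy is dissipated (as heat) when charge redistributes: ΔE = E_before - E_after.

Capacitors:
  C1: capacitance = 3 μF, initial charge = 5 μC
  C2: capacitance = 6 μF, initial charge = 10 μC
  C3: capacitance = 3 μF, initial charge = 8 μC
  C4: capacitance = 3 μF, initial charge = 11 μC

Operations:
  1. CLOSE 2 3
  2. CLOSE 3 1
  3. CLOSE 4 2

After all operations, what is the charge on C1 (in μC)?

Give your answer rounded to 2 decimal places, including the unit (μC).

Initial: C1(3μF, Q=5μC, V=1.67V), C2(6μF, Q=10μC, V=1.67V), C3(3μF, Q=8μC, V=2.67V), C4(3μF, Q=11μC, V=3.67V)
Op 1: CLOSE 2-3: Q_total=18.00, C_total=9.00, V=2.00; Q2=12.00, Q3=6.00; dissipated=1.000
Op 2: CLOSE 3-1: Q_total=11.00, C_total=6.00, V=1.83; Q3=5.50, Q1=5.50; dissipated=0.083
Op 3: CLOSE 4-2: Q_total=23.00, C_total=9.00, V=2.56; Q4=7.67, Q2=15.33; dissipated=2.778
Final charges: Q1=5.50, Q2=15.33, Q3=5.50, Q4=7.67

Answer: 5.50 μC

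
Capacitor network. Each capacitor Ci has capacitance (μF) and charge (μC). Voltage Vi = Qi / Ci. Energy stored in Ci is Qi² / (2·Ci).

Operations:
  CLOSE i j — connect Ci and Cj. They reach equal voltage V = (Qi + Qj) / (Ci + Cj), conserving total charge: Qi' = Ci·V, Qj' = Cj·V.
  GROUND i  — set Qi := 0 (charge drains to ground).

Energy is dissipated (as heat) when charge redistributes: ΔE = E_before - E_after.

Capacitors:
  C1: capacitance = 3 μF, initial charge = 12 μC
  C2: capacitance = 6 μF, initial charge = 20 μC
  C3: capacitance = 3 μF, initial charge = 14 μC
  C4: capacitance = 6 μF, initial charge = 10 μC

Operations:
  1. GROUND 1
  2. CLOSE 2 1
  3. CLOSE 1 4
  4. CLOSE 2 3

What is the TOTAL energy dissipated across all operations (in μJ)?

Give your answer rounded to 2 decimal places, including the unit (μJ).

Answer: 41.40 μJ

Derivation:
Initial: C1(3μF, Q=12μC, V=4.00V), C2(6μF, Q=20μC, V=3.33V), C3(3μF, Q=14μC, V=4.67V), C4(6μF, Q=10μC, V=1.67V)
Op 1: GROUND 1: Q1=0; energy lost=24.000
Op 2: CLOSE 2-1: Q_total=20.00, C_total=9.00, V=2.22; Q2=13.33, Q1=6.67; dissipated=11.111
Op 3: CLOSE 1-4: Q_total=16.67, C_total=9.00, V=1.85; Q1=5.56, Q4=11.11; dissipated=0.309
Op 4: CLOSE 2-3: Q_total=27.33, C_total=9.00, V=3.04; Q2=18.22, Q3=9.11; dissipated=5.975
Total dissipated: 41.395 μJ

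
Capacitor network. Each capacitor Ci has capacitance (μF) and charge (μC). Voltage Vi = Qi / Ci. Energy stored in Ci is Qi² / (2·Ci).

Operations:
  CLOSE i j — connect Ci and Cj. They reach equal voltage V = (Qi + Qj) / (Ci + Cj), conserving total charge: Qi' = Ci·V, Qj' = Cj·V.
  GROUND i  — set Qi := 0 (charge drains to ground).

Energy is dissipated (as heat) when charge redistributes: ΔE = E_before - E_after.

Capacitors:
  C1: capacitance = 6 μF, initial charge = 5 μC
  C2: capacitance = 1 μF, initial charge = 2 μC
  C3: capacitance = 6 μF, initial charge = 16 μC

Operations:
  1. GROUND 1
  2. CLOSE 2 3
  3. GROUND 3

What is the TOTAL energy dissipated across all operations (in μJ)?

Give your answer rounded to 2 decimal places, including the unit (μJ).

Answer: 22.11 μJ

Derivation:
Initial: C1(6μF, Q=5μC, V=0.83V), C2(1μF, Q=2μC, V=2.00V), C3(6μF, Q=16μC, V=2.67V)
Op 1: GROUND 1: Q1=0; energy lost=2.083
Op 2: CLOSE 2-3: Q_total=18.00, C_total=7.00, V=2.57; Q2=2.57, Q3=15.43; dissipated=0.190
Op 3: GROUND 3: Q3=0; energy lost=19.837
Total dissipated: 22.111 μJ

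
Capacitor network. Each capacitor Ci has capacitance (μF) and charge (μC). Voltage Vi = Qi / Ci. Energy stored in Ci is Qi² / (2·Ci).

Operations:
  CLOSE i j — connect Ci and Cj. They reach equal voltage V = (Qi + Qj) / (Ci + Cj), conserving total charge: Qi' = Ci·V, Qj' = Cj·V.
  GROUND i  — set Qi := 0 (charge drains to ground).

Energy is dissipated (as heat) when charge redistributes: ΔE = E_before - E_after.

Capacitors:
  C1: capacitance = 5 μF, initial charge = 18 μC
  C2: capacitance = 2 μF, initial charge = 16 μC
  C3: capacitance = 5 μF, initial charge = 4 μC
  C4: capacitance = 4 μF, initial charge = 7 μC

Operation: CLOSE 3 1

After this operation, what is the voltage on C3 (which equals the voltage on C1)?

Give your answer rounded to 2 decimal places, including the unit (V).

Initial: C1(5μF, Q=18μC, V=3.60V), C2(2μF, Q=16μC, V=8.00V), C3(5μF, Q=4μC, V=0.80V), C4(4μF, Q=7μC, V=1.75V)
Op 1: CLOSE 3-1: Q_total=22.00, C_total=10.00, V=2.20; Q3=11.00, Q1=11.00; dissipated=9.800

Answer: 2.20 V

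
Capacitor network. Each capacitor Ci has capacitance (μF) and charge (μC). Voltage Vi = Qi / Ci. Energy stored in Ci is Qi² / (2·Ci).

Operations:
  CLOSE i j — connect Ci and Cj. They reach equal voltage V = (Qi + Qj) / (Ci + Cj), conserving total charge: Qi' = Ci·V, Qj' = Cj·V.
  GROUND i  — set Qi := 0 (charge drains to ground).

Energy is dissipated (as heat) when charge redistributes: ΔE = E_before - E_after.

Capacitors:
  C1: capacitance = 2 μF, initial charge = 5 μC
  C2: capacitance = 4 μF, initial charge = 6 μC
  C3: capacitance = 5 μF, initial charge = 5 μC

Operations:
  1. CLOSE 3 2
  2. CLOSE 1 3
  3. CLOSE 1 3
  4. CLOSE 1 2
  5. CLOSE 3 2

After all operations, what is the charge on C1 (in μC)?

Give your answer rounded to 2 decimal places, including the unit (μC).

Answer: 2.69 μC

Derivation:
Initial: C1(2μF, Q=5μC, V=2.50V), C2(4μF, Q=6μC, V=1.50V), C3(5μF, Q=5μC, V=1.00V)
Op 1: CLOSE 3-2: Q_total=11.00, C_total=9.00, V=1.22; Q3=6.11, Q2=4.89; dissipated=0.278
Op 2: CLOSE 1-3: Q_total=11.11, C_total=7.00, V=1.59; Q1=3.17, Q3=7.94; dissipated=1.166
Op 3: CLOSE 1-3: Q_total=11.11, C_total=7.00, V=1.59; Q1=3.17, Q3=7.94; dissipated=0.000
Op 4: CLOSE 1-2: Q_total=8.06, C_total=6.00, V=1.34; Q1=2.69, Q2=5.38; dissipated=0.089
Op 5: CLOSE 3-2: Q_total=13.31, C_total=9.00, V=1.48; Q3=7.40, Q2=5.92; dissipated=0.066
Final charges: Q1=2.69, Q2=5.92, Q3=7.40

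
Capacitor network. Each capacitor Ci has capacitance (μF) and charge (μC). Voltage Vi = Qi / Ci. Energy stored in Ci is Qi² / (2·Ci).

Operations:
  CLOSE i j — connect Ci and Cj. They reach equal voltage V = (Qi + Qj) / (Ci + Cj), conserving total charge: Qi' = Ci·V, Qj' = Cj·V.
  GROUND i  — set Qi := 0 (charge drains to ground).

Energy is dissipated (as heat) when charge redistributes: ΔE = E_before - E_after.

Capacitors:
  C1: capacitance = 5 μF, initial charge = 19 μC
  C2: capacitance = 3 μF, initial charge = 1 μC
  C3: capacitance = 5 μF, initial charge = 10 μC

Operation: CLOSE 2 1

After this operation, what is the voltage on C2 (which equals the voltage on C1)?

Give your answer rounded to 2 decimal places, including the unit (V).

Answer: 2.50 V

Derivation:
Initial: C1(5μF, Q=19μC, V=3.80V), C2(3μF, Q=1μC, V=0.33V), C3(5μF, Q=10μC, V=2.00V)
Op 1: CLOSE 2-1: Q_total=20.00, C_total=8.00, V=2.50; Q2=7.50, Q1=12.50; dissipated=11.267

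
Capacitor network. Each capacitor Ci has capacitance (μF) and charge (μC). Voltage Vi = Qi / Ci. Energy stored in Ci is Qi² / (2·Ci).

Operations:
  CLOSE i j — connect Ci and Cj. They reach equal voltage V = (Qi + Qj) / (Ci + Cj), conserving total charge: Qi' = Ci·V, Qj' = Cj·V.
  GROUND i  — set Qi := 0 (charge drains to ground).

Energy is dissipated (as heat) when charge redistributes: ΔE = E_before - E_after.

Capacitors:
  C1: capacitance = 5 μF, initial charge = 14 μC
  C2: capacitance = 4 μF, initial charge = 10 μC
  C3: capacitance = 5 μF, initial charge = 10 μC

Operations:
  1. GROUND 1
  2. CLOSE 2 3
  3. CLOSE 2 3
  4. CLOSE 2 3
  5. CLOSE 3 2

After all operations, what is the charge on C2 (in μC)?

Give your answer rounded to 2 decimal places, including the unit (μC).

Initial: C1(5μF, Q=14μC, V=2.80V), C2(4μF, Q=10μC, V=2.50V), C3(5μF, Q=10μC, V=2.00V)
Op 1: GROUND 1: Q1=0; energy lost=19.600
Op 2: CLOSE 2-3: Q_total=20.00, C_total=9.00, V=2.22; Q2=8.89, Q3=11.11; dissipated=0.278
Op 3: CLOSE 2-3: Q_total=20.00, C_total=9.00, V=2.22; Q2=8.89, Q3=11.11; dissipated=0.000
Op 4: CLOSE 2-3: Q_total=20.00, C_total=9.00, V=2.22; Q2=8.89, Q3=11.11; dissipated=0.000
Op 5: CLOSE 3-2: Q_total=20.00, C_total=9.00, V=2.22; Q3=11.11, Q2=8.89; dissipated=0.000
Final charges: Q1=0.00, Q2=8.89, Q3=11.11

Answer: 8.89 μC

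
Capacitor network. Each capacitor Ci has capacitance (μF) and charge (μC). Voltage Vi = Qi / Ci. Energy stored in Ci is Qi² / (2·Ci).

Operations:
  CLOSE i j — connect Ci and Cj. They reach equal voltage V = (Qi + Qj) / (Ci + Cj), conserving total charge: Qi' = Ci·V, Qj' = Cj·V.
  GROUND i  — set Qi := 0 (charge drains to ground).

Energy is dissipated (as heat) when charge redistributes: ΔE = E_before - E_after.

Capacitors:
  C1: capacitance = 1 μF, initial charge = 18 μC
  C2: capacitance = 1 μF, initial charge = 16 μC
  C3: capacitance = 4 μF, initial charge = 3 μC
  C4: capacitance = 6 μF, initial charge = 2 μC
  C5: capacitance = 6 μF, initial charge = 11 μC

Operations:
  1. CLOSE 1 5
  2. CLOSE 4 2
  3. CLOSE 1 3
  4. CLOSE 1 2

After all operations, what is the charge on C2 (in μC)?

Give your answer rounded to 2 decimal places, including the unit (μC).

Initial: C1(1μF, Q=18μC, V=18.00V), C2(1μF, Q=16μC, V=16.00V), C3(4μF, Q=3μC, V=0.75V), C4(6μF, Q=2μC, V=0.33V), C5(6μF, Q=11μC, V=1.83V)
Op 1: CLOSE 1-5: Q_total=29.00, C_total=7.00, V=4.14; Q1=4.14, Q5=24.86; dissipated=112.012
Op 2: CLOSE 4-2: Q_total=18.00, C_total=7.00, V=2.57; Q4=15.43, Q2=2.57; dissipated=105.190
Op 3: CLOSE 1-3: Q_total=7.14, C_total=5.00, V=1.43; Q1=1.43, Q3=5.71; dissipated=4.605
Op 4: CLOSE 1-2: Q_total=4.00, C_total=2.00, V=2.00; Q1=2.00, Q2=2.00; dissipated=0.327
Final charges: Q1=2.00, Q2=2.00, Q3=5.71, Q4=15.43, Q5=24.86

Answer: 2.00 μC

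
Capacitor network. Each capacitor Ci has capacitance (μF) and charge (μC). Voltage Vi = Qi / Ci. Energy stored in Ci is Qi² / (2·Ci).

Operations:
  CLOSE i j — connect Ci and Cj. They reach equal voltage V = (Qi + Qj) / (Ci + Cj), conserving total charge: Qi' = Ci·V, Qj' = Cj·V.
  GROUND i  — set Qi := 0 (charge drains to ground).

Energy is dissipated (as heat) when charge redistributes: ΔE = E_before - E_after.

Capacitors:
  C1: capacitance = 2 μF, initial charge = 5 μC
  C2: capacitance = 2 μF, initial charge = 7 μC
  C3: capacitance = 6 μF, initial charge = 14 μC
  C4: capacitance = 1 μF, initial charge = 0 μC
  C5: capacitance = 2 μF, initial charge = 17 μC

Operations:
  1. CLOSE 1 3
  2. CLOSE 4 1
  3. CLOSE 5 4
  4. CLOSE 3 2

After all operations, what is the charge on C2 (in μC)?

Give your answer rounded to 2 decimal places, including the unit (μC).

Answer: 5.31 μC

Derivation:
Initial: C1(2μF, Q=5μC, V=2.50V), C2(2μF, Q=7μC, V=3.50V), C3(6μF, Q=14μC, V=2.33V), C4(1μF, Q=0μC, V=0.00V), C5(2μF, Q=17μC, V=8.50V)
Op 1: CLOSE 1-3: Q_total=19.00, C_total=8.00, V=2.38; Q1=4.75, Q3=14.25; dissipated=0.021
Op 2: CLOSE 4-1: Q_total=4.75, C_total=3.00, V=1.58; Q4=1.58, Q1=3.17; dissipated=1.880
Op 3: CLOSE 5-4: Q_total=18.58, C_total=3.00, V=6.19; Q5=12.39, Q4=6.19; dissipated=15.947
Op 4: CLOSE 3-2: Q_total=21.25, C_total=8.00, V=2.66; Q3=15.94, Q2=5.31; dissipated=0.949
Final charges: Q1=3.17, Q2=5.31, Q3=15.94, Q4=6.19, Q5=12.39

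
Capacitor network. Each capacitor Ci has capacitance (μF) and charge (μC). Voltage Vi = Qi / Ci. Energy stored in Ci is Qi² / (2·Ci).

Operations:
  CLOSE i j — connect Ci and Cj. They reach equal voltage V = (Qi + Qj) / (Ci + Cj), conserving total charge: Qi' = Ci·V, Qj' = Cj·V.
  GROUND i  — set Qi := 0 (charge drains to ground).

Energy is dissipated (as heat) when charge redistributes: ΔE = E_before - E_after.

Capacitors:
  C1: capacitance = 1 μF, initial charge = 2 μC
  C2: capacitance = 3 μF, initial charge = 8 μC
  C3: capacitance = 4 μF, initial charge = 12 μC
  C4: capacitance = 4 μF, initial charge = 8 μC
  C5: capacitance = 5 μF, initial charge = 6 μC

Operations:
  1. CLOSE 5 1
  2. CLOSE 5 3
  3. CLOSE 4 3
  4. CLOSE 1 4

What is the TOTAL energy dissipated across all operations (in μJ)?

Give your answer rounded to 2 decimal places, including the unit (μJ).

Initial: C1(1μF, Q=2μC, V=2.00V), C2(3μF, Q=8μC, V=2.67V), C3(4μF, Q=12μC, V=3.00V), C4(4μF, Q=8μC, V=2.00V), C5(5μF, Q=6μC, V=1.20V)
Op 1: CLOSE 5-1: Q_total=8.00, C_total=6.00, V=1.33; Q5=6.67, Q1=1.33; dissipated=0.267
Op 2: CLOSE 5-3: Q_total=18.67, C_total=9.00, V=2.07; Q5=10.37, Q3=8.30; dissipated=3.086
Op 3: CLOSE 4-3: Q_total=16.30, C_total=8.00, V=2.04; Q4=8.15, Q3=8.15; dissipated=0.005
Op 4: CLOSE 1-4: Q_total=9.48, C_total=5.00, V=1.90; Q1=1.90, Q4=7.59; dissipated=0.198
Total dissipated: 3.557 μJ

Answer: 3.56 μJ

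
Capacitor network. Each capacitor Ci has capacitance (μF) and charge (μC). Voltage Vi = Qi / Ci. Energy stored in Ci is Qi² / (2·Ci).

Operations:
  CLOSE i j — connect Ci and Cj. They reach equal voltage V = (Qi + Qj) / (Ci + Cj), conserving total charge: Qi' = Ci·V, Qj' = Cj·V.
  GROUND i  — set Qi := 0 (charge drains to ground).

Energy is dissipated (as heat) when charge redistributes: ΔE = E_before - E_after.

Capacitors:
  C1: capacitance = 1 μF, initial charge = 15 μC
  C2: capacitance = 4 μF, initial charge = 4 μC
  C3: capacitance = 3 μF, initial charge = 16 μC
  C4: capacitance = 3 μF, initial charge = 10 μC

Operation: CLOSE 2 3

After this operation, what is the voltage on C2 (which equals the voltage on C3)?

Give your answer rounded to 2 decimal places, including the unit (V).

Answer: 2.86 V

Derivation:
Initial: C1(1μF, Q=15μC, V=15.00V), C2(4μF, Q=4μC, V=1.00V), C3(3μF, Q=16μC, V=5.33V), C4(3μF, Q=10μC, V=3.33V)
Op 1: CLOSE 2-3: Q_total=20.00, C_total=7.00, V=2.86; Q2=11.43, Q3=8.57; dissipated=16.095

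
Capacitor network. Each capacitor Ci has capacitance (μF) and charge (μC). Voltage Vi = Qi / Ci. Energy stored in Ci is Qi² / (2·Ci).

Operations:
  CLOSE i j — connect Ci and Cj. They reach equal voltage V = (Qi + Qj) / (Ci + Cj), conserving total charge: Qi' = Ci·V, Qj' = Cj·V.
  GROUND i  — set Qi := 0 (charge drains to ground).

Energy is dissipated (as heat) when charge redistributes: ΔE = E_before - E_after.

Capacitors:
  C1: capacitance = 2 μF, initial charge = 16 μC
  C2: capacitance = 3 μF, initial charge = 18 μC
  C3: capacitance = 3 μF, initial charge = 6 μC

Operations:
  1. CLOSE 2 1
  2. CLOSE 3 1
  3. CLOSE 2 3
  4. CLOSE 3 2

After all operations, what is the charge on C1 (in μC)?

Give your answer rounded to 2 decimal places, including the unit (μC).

Initial: C1(2μF, Q=16μC, V=8.00V), C2(3μF, Q=18μC, V=6.00V), C3(3μF, Q=6μC, V=2.00V)
Op 1: CLOSE 2-1: Q_total=34.00, C_total=5.00, V=6.80; Q2=20.40, Q1=13.60; dissipated=2.400
Op 2: CLOSE 3-1: Q_total=19.60, C_total=5.00, V=3.92; Q3=11.76, Q1=7.84; dissipated=13.824
Op 3: CLOSE 2-3: Q_total=32.16, C_total=6.00, V=5.36; Q2=16.08, Q3=16.08; dissipated=6.221
Op 4: CLOSE 3-2: Q_total=32.16, C_total=6.00, V=5.36; Q3=16.08, Q2=16.08; dissipated=0.000
Final charges: Q1=7.84, Q2=16.08, Q3=16.08

Answer: 7.84 μC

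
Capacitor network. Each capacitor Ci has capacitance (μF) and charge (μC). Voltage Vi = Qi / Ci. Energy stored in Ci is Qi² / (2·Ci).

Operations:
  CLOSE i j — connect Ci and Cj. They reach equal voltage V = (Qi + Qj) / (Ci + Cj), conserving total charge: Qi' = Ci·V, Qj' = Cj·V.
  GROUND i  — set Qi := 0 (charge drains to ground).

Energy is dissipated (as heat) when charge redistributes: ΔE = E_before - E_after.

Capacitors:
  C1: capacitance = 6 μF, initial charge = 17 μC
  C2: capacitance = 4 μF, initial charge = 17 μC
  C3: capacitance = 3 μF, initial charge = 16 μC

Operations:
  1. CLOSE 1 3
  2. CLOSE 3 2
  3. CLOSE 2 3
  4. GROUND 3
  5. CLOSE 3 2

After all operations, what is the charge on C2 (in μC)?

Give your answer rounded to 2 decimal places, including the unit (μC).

Answer: 9.14 μC

Derivation:
Initial: C1(6μF, Q=17μC, V=2.83V), C2(4μF, Q=17μC, V=4.25V), C3(3μF, Q=16μC, V=5.33V)
Op 1: CLOSE 1-3: Q_total=33.00, C_total=9.00, V=3.67; Q1=22.00, Q3=11.00; dissipated=6.250
Op 2: CLOSE 3-2: Q_total=28.00, C_total=7.00, V=4.00; Q3=12.00, Q2=16.00; dissipated=0.292
Op 3: CLOSE 2-3: Q_total=28.00, C_total=7.00, V=4.00; Q2=16.00, Q3=12.00; dissipated=0.000
Op 4: GROUND 3: Q3=0; energy lost=24.000
Op 5: CLOSE 3-2: Q_total=16.00, C_total=7.00, V=2.29; Q3=6.86, Q2=9.14; dissipated=13.714
Final charges: Q1=22.00, Q2=9.14, Q3=6.86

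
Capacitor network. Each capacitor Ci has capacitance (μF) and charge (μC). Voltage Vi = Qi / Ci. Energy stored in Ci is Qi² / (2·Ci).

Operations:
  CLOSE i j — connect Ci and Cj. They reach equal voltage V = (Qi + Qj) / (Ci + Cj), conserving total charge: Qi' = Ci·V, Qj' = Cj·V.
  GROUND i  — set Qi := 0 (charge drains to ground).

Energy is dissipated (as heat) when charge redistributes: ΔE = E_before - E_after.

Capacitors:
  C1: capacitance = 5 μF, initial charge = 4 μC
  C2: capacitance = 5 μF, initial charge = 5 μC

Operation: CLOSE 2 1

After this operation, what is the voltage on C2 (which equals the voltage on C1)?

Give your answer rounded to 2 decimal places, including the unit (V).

Answer: 0.90 V

Derivation:
Initial: C1(5μF, Q=4μC, V=0.80V), C2(5μF, Q=5μC, V=1.00V)
Op 1: CLOSE 2-1: Q_total=9.00, C_total=10.00, V=0.90; Q2=4.50, Q1=4.50; dissipated=0.050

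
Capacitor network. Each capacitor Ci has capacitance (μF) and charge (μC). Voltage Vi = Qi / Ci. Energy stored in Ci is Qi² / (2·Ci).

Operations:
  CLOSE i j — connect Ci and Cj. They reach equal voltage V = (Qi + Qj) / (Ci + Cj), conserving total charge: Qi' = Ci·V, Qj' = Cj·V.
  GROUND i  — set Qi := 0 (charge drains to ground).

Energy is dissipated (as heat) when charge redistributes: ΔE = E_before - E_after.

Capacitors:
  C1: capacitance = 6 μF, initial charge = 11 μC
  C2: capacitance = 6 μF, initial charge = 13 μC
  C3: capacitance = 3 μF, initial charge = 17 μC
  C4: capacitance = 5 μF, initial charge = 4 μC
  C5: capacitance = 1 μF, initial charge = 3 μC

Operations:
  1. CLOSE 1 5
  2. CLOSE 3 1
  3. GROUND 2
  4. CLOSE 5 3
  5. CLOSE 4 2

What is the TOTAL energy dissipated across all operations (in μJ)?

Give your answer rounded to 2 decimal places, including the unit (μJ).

Answer: 29.54 μJ

Derivation:
Initial: C1(6μF, Q=11μC, V=1.83V), C2(6μF, Q=13μC, V=2.17V), C3(3μF, Q=17μC, V=5.67V), C4(5μF, Q=4μC, V=0.80V), C5(1μF, Q=3μC, V=3.00V)
Op 1: CLOSE 1-5: Q_total=14.00, C_total=7.00, V=2.00; Q1=12.00, Q5=2.00; dissipated=0.583
Op 2: CLOSE 3-1: Q_total=29.00, C_total=9.00, V=3.22; Q3=9.67, Q1=19.33; dissipated=13.444
Op 3: GROUND 2: Q2=0; energy lost=14.083
Op 4: CLOSE 5-3: Q_total=11.67, C_total=4.00, V=2.92; Q5=2.92, Q3=8.75; dissipated=0.560
Op 5: CLOSE 4-2: Q_total=4.00, C_total=11.00, V=0.36; Q4=1.82, Q2=2.18; dissipated=0.873
Total dissipated: 29.544 μJ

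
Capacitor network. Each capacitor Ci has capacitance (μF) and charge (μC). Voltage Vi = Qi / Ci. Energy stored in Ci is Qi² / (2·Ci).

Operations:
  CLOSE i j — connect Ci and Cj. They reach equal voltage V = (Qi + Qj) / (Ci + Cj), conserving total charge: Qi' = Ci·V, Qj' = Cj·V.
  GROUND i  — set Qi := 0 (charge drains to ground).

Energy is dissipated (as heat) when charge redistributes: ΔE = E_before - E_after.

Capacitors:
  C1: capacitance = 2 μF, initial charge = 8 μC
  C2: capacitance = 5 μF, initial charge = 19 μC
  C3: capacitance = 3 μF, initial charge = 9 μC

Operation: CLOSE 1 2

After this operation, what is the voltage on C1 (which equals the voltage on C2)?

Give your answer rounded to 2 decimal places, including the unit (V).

Initial: C1(2μF, Q=8μC, V=4.00V), C2(5μF, Q=19μC, V=3.80V), C3(3μF, Q=9μC, V=3.00V)
Op 1: CLOSE 1-2: Q_total=27.00, C_total=7.00, V=3.86; Q1=7.71, Q2=19.29; dissipated=0.029

Answer: 3.86 V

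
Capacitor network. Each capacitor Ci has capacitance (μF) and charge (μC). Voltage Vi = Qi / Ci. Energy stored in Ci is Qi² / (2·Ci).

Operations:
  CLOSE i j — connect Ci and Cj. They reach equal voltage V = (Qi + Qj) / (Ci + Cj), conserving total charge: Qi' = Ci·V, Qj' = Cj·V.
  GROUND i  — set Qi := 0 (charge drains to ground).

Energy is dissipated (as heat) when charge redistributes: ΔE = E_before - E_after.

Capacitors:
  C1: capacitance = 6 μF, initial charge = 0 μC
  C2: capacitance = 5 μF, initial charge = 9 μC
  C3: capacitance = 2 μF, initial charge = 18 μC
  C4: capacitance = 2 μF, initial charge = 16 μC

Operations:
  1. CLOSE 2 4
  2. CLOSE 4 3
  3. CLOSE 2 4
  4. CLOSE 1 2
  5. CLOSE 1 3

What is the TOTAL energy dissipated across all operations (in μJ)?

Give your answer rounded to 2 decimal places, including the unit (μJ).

Answer: 87.15 μJ

Derivation:
Initial: C1(6μF, Q=0μC, V=0.00V), C2(5μF, Q=9μC, V=1.80V), C3(2μF, Q=18μC, V=9.00V), C4(2μF, Q=16μC, V=8.00V)
Op 1: CLOSE 2-4: Q_total=25.00, C_total=7.00, V=3.57; Q2=17.86, Q4=7.14; dissipated=27.457
Op 2: CLOSE 4-3: Q_total=25.14, C_total=4.00, V=6.29; Q4=12.57, Q3=12.57; dissipated=14.735
Op 3: CLOSE 2-4: Q_total=30.43, C_total=7.00, V=4.35; Q2=21.73, Q4=8.69; dissipated=5.262
Op 4: CLOSE 1-2: Q_total=21.73, C_total=11.00, V=1.98; Q1=11.86, Q2=9.88; dissipated=25.767
Op 5: CLOSE 1-3: Q_total=24.43, C_total=8.00, V=3.05; Q1=18.32, Q3=6.11; dissipated=13.931
Total dissipated: 87.152 μJ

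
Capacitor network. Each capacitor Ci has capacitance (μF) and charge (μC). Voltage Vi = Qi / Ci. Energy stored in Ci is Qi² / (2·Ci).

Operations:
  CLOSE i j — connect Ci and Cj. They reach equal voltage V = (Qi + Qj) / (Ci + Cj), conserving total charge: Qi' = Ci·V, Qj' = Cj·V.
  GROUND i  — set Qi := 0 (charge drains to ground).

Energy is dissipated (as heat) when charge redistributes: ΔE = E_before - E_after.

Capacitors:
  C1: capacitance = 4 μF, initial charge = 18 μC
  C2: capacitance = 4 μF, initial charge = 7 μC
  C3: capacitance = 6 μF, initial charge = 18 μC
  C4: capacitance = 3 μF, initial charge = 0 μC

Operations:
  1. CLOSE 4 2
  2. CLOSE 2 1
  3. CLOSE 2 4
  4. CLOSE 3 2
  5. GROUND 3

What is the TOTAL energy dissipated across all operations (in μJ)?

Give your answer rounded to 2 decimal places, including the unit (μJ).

Answer: 38.98 μJ

Derivation:
Initial: C1(4μF, Q=18μC, V=4.50V), C2(4μF, Q=7μC, V=1.75V), C3(6μF, Q=18μC, V=3.00V), C4(3μF, Q=0μC, V=0.00V)
Op 1: CLOSE 4-2: Q_total=7.00, C_total=7.00, V=1.00; Q4=3.00, Q2=4.00; dissipated=2.625
Op 2: CLOSE 2-1: Q_total=22.00, C_total=8.00, V=2.75; Q2=11.00, Q1=11.00; dissipated=12.250
Op 3: CLOSE 2-4: Q_total=14.00, C_total=7.00, V=2.00; Q2=8.00, Q4=6.00; dissipated=2.625
Op 4: CLOSE 3-2: Q_total=26.00, C_total=10.00, V=2.60; Q3=15.60, Q2=10.40; dissipated=1.200
Op 5: GROUND 3: Q3=0; energy lost=20.280
Total dissipated: 38.980 μJ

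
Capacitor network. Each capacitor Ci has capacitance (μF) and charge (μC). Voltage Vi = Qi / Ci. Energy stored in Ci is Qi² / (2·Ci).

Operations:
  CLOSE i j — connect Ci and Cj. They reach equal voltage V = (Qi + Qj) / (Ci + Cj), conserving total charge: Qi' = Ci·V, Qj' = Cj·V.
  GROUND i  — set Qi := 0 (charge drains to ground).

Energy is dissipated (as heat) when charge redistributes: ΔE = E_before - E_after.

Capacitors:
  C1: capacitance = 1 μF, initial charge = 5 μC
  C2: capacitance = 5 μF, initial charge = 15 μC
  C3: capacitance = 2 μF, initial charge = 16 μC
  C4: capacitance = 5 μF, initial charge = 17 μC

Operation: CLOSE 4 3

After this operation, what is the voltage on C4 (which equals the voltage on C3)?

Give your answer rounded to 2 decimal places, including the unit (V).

Answer: 4.71 V

Derivation:
Initial: C1(1μF, Q=5μC, V=5.00V), C2(5μF, Q=15μC, V=3.00V), C3(2μF, Q=16μC, V=8.00V), C4(5μF, Q=17μC, V=3.40V)
Op 1: CLOSE 4-3: Q_total=33.00, C_total=7.00, V=4.71; Q4=23.57, Q3=9.43; dissipated=15.114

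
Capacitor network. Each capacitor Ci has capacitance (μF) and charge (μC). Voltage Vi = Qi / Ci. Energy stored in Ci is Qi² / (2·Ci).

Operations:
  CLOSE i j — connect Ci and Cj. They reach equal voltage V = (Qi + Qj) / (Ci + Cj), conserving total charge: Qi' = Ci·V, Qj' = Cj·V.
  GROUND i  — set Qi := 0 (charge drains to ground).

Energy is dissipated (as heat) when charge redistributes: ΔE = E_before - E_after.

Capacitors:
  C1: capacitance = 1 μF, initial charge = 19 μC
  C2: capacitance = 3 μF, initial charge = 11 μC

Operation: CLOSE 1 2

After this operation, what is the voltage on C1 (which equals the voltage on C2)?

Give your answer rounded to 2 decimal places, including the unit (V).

Initial: C1(1μF, Q=19μC, V=19.00V), C2(3μF, Q=11μC, V=3.67V)
Op 1: CLOSE 1-2: Q_total=30.00, C_total=4.00, V=7.50; Q1=7.50, Q2=22.50; dissipated=88.167

Answer: 7.50 V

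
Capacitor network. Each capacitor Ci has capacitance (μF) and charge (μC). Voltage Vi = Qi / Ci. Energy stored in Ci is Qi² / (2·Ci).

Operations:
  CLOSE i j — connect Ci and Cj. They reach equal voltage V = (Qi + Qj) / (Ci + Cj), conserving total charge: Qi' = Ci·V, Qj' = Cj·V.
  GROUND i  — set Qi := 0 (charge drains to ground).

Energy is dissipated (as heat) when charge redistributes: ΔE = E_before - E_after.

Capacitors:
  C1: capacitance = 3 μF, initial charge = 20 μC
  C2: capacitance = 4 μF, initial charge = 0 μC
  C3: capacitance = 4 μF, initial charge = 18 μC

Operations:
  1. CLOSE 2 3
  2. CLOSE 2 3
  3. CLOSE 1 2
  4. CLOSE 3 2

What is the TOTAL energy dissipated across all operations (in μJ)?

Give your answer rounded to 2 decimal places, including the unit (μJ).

Answer: 40.55 μJ

Derivation:
Initial: C1(3μF, Q=20μC, V=6.67V), C2(4μF, Q=0μC, V=0.00V), C3(4μF, Q=18μC, V=4.50V)
Op 1: CLOSE 2-3: Q_total=18.00, C_total=8.00, V=2.25; Q2=9.00, Q3=9.00; dissipated=20.250
Op 2: CLOSE 2-3: Q_total=18.00, C_total=8.00, V=2.25; Q2=9.00, Q3=9.00; dissipated=0.000
Op 3: CLOSE 1-2: Q_total=29.00, C_total=7.00, V=4.14; Q1=12.43, Q2=16.57; dissipated=16.720
Op 4: CLOSE 3-2: Q_total=25.57, C_total=8.00, V=3.20; Q3=12.79, Q2=12.79; dissipated=3.583
Total dissipated: 40.553 μJ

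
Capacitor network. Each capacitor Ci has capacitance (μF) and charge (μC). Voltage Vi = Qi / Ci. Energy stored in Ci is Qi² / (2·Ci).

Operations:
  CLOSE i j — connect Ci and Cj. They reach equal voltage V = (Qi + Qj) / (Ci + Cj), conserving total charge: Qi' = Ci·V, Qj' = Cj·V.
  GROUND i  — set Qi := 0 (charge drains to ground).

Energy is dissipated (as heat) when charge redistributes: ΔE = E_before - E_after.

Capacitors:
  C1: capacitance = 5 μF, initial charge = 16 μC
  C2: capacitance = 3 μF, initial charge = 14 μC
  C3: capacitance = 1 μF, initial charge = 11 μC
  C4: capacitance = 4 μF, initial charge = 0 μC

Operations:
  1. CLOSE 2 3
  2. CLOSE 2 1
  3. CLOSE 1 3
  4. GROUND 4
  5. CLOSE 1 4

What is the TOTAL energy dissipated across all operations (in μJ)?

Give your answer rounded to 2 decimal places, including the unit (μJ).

Initial: C1(5μF, Q=16μC, V=3.20V), C2(3μF, Q=14μC, V=4.67V), C3(1μF, Q=11μC, V=11.00V), C4(4μF, Q=0μC, V=0.00V)
Op 1: CLOSE 2-3: Q_total=25.00, C_total=4.00, V=6.25; Q2=18.75, Q3=6.25; dissipated=15.042
Op 2: CLOSE 2-1: Q_total=34.75, C_total=8.00, V=4.34; Q2=13.03, Q1=21.72; dissipated=8.721
Op 3: CLOSE 1-3: Q_total=27.97, C_total=6.00, V=4.66; Q1=23.31, Q3=4.66; dissipated=1.514
Op 4: GROUND 4: Q4=0; energy lost=0.000
Op 5: CLOSE 1-4: Q_total=23.31, C_total=9.00, V=2.59; Q1=12.95, Q4=10.36; dissipated=24.144
Total dissipated: 49.420 μJ

Answer: 49.42 μJ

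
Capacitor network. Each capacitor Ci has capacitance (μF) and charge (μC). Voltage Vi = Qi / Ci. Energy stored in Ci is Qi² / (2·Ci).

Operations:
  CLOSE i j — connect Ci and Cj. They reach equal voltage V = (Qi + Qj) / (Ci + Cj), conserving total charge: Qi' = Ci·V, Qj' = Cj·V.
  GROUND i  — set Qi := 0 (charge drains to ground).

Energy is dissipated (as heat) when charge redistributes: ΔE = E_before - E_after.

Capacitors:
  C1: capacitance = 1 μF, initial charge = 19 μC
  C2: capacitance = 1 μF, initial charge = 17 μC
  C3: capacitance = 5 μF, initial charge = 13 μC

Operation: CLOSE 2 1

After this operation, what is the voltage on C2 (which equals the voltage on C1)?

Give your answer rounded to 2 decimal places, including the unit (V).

Answer: 18.00 V

Derivation:
Initial: C1(1μF, Q=19μC, V=19.00V), C2(1μF, Q=17μC, V=17.00V), C3(5μF, Q=13μC, V=2.60V)
Op 1: CLOSE 2-1: Q_total=36.00, C_total=2.00, V=18.00; Q2=18.00, Q1=18.00; dissipated=1.000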